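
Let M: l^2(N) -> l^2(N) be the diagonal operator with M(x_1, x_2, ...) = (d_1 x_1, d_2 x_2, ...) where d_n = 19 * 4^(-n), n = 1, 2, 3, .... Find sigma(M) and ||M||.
sigma(M) = {19 * 4^(-n) : n ≥ 1} ∪ {0}; ||M|| = 19/4

A bounded diagonal operator on l^2 with diagonal entries d_n has spectrum equal to the closure of {d_n : n ≥ 1}: every d_n is an eigenvalue (with eigenvector e_n), so {d_n} ⊂ sigma(M); the spectrum is closed, so its closure is too; and for lambda not in the closure, (M - lambda I) has bounded inverse (the diagonal entries 1/(d_n - lambda) are bounded). For our sequence d_n = 19 * 4^(-n), n = 1, 2, 3, ...:
  - {d_n} = {19 * 4^(-n) : n ≥ 1}; the only limit point is 0
  - closure = {19 * 4^(-n) : n ≥ 1} ∪ {0}
For the norm: a diagonal operator has ||M|| = sup_n |d_n|. Here d_n = 19 * 4^(-n) is positive and decreasing, so sup_n |d_n| = d_1 = 19/4. So ||M|| = 19/4.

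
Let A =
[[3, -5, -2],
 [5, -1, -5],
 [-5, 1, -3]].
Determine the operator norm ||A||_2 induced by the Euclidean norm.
||A||_2 ≈ 9.0376 (= sqrt(largest eigenvalue of A^T A))

||A||_2 = sigma_max(A) = sqrt(lambda_max(A^T A)). Form the symmetric matrix M = A^T A =
[[59, -25, -16],
 [-25, 27, 12],
 [-16, 12, 38]].
Its characteristic polynomial (trace, sum of principal 2x2 minors, determinant of M give the coefficients) is
  p(λ) = det(λ I - M) = λ^3 - 124λ^2 + 3836λ - 30976.
No integer candidate from the rational root theorem (±divisors of 30976) is a root, so the roots are irrational. The cubic discriminant is Δ = 3540722176 > 0, so there are three distinct real roots. p(12) = -1072 and p(13) = 133 have opposite signs, so a root lies in (12, 13); Newton's method refines it to λ ≈ 12.8822. p(29) = 373 and p(30) = -496 have opposite signs, so a root lies in (29, 30); Newton's method refines it to λ ≈ 29.4393. p(81) = -2383 and p(82) = 1168 have opposite signs, so a root lies in (81, 82); Newton's method refines it to λ ≈ 81.6785. Check (Vieta): the three roots sum to 124, matching tr M = 124.
So the eigenvalues of A^T A are ≈ 12.8822, 29.4393, 81.6785 (all ≥ 0, as they must be for A^T A). The largest is λ_max ≈ 81.6785, hence ||A||_2 = sqrt(λ_max) ≈ 9.0376.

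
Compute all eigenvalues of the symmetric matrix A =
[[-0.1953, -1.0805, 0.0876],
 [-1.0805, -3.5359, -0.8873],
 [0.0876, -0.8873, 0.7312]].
sigma(A) ≈ {-4, 0, 1}

A is real symmetric, so its spectrum consists of real eigenvalues. Expanding the characteristic polynomial of the displayed matrix gives
  det(λ I - A) = p(λ) = λ^3 + (3)λ^2 + (-4)λ + (0).
Solving p(λ) = 0 yields eigenvalues ≈ -4, 0, 1. (A is shown rounded to 4 decimals, so these recover the underlying integer eigenvalues to within that precision.)
Verification: the trace of A = -3 equals the sum of eigenvalues -3, and det(A) ≈ 0.0001 matches the eigenvalue product 0.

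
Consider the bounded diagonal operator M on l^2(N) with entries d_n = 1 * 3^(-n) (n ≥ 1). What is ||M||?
||M|| = 1/3 (attained at n = 1)

For M diagonal, ||M|| = sup_n |d_n|. The sequence d_n = 1 * 3^(-n) is positive and strictly decreasing (ratio 3^(-1) < 1), so the supremum is d_1 = 1/3. Hence ||M|| = 1/3.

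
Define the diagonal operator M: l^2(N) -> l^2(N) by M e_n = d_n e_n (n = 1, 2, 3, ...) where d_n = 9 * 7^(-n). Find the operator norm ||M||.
||M|| = 9/7 (attained at n = 1)

For M diagonal, ||M|| = sup_n |d_n|. The sequence d_n = 9 * 7^(-n) is positive and strictly decreasing (ratio 7^(-1) < 1), so the supremum is d_1 = 9/7. Hence ||M|| = 9/7.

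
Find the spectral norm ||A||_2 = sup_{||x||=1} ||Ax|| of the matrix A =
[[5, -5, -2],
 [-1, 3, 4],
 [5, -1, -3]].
||A||_2 ≈ 9.906 (= sqrt(largest eigenvalue of A^T A))

||A||_2 = sigma_max(A) = sqrt(lambda_max(A^T A)). Form the symmetric matrix M = A^T A =
[[51, -33, -29],
 [-33, 35, 25],
 [-29, 25, 29]].
Its characteristic polynomial (trace, sum of principal 2x2 minors, determinant of M give the coefficients) is
  p(λ) = det(λ I - M) = λ^3 - 115λ^2 + 1724λ - 6724.
No integer candidate from the rational root theorem (±divisors of 6724) is a root, so the roots are irrational. The cubic discriminant is Δ = 680523472 > 0, so there are three distinct real roots. p(6) = -304 and p(7) = 52 have opposite signs, so a root lies in (6, 7); Newton's method refines it to λ ≈ 6.8133. p(10) = 16 and p(11) = -344 have opposite signs, so a root lies in (10, 11); Newton's method refines it to λ ≈ 10.057. p(98) = -1040 and p(99) = 7136 have opposite signs, so a root lies in (98, 99); Newton's method refines it to λ ≈ 98.1297. Check (Vieta): the three roots sum to 115, matching tr M = 115.
So the eigenvalues of A^T A are ≈ 6.8133, 10.057, 98.1297 (all ≥ 0, as they must be for A^T A). The largest is λ_max ≈ 98.1297, hence ||A||_2 = sqrt(λ_max) ≈ 9.906.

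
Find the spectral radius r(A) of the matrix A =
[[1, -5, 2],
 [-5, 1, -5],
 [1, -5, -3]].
r(A) = 8

The eigenvalues of A are the roots of its characteristic polynomial. With M = A (coefficients from the trace, the sum of principal 2x2 minors, and det A):
  p(λ) = det(λ I - M) = λ^3 + λ^2 - 57λ - 120.
By the rational root theorem any rational root is an integer divisor of 120. Testing λ = 8: p(8) = 512 + 64 - 456 - 120 = 0, so λ = 8 is a root. Dividing out (λ - 8) leaves p(λ) = (λ - 8)(λ^2 + 9λ + 15). For λ^2 + 9λ + 15 the discriminant is 21. It is nonnegative but not a perfect square, so the roots are real and irrational: λ = (-9 ± sqrt(21))/2 ≈ -2.2087, -6.7913.
Thus the eigenvalues (to 4 decimals) are -2.2087 (modulus 2.2087); -6.7913 (modulus 6.7913); 8 (modulus 8). The spectral radius is the largest modulus: r(A) = 8. (Cross-check: r(A) ≤ ||A||_2 ≈ 8.0498; equality holds whenever A is normal, though it can also hold for some non-normal A.)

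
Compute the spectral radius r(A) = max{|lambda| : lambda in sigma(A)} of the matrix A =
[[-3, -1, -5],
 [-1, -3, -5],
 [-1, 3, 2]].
r(A) = 2

The eigenvalues of A are the roots of its characteristic polynomial. With M = A (coefficients from the trace, the sum of principal 2x2 minors, and det A):
  p(λ) = det(λ I - M) = λ^3 + 4λ^2 + 6λ + 4.
By the rational root theorem any rational root is an integer divisor of 4. Testing λ = -2: p(-2) = -8 + 16 - 12 + 4 = 0, so λ = -2 is a root. Dividing out (λ + 2) leaves p(λ) = (λ + 2)(λ^2 + 2λ + 2). For λ^2 + 2λ + 2 the discriminant is -4. It is negative, so the roots are the complex-conjugate pair λ = -1 ± (sqrt(4)/2) i ≈ -1 ± 1i. For a conjugate pair the product of the roots equals the constant term, so |λ|^2 = 2 and |λ| = sqrt(2) ≈ 1.4142.
Thus the eigenvalues (to 4 decimals) are -1 ± 1i (modulus 1.4142); -2 (modulus 2). The spectral radius is the largest modulus: r(A) = 2. (Cross-check: r(A) ≤ ||A||_2 ≈ 8.5281; equality holds whenever A is normal, though it can also hold for some non-normal A.)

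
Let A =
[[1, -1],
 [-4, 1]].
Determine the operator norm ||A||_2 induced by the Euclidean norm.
||A||_2 = sqrt((19 + sqrt(325))/2) ≈ 4.3028 (= sqrt(largest eigenvalue of A^T A))

||A||_2 = sigma_max(A) = sqrt(lambda_max(A^T A)). Form the symmetric matrix M = A^T A =
[[17, -5],
 [-5, 2]].
Its characteristic polynomial (trace, determinant of M give the coefficients) is
  p(λ) = det(λ I - M) = λ^2 - 19λ + 9.
For λ^2 - 19λ + 9 the discriminant is 325. It is nonnegative but not a perfect square, so the roots are real and irrational: λ = (19 ± sqrt(325))/2 ≈ 18.5139, 0.4861.
So the eigenvalues of A^T A are ≈ 0.4861, 18.5139 (all ≥ 0, as they must be for A^T A). The largest is λ_max = (19 + sqrt(325))/2 ≈ 18.5139, hence ||A||_2 = sqrt(λ_max) = sqrt((19 + sqrt(325))/2) ≈ 4.3028.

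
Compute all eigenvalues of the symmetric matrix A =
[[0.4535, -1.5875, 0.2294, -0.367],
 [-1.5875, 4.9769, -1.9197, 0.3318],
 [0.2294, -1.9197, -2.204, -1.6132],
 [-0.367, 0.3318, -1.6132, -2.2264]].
sigma(A) ≈ {-4, -1, 0, 6}

A is real symmetric, so its spectrum consists of real eigenvalues. Expanding the characteristic polynomial of the displayed matrix gives
  det(λ I - A) = p(λ) = λ^4 + (-1)λ^3 + (-26)λ^2 + (-24)λ + (0).
Solving p(λ) = 0 yields eigenvalues ≈ -4, -1, 0, 6. (A is shown rounded to 4 decimals, so these recover the underlying integer eigenvalues to within that precision.)
Verification: the trace of A = 1 equals the sum of eigenvalues 1, and det(A) ≈ 0.0003 matches the eigenvalue product 0.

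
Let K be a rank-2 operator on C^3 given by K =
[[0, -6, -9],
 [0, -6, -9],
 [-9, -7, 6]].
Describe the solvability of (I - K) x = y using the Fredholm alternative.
(I - K) is invertible (det(I - K) = -179 ≠ 0), so for every y in C^3 the equation (I - K) x = y has a unique solution.

K has rank 2 and factors as K = U V^T = u1 v1^T + u2 v2^T with u1 = (-3, -3, 1), v1 = (0, 2, 3), u2 = (0, 0, 3), v2 = (-3, -3, 1) (multiplying out reproduces the displayed K). The nonzero eigenvalues of U V^T coincide with those of the 2 x 2 matrix G = V^T U = [[v1·u1, v1·u2], [v2·u1, v2·u2]] = [[-3, 9], [19, 3]], and by the Sylvester determinant identity det(I_3 - U V^T) = det(I_2 - V^T U) = det([[4, -9], [-19, -2]]) = (4)(-2) - (-9)(-19) = -179. (Direct check: I - K =
[[1, 6, 9],
 [0, 7, 9],
 [9, 7, -5]]
has determinant -179.) The finite-dimensional Fredholm alternative says: either (I - K) is invertible, or ker(I - K) ≠ {0} and then range(I - K) = ker((I - K)^*)^⊥, with dim ker(I - K) = dim ker((I - K)^*). Since det(I - K) ≠ 0, 1 is not an eigenvalue of K and ker(I - K) = {0}, so we are in the first case: for every y there is a unique x = (I - K)^(-1) y. (Explicitly, by the Woodbury identity, (I - U V^T)^(-1) = I + U (I_2 - G)^(-1) V^T.)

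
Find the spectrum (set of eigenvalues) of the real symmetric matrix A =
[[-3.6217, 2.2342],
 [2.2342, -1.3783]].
sigma(A) ≈ {-5, 0}

A is real symmetric, so its spectrum consists of real eigenvalues. Expanding the characteristic polynomial of the displayed matrix gives
  det(λ I - A) = p(λ) = λ^2 + (5)λ + (0).
Solving p(λ) = 0 yields eigenvalues ≈ -5, 0. (A is shown rounded to 4 decimals, so these recover the underlying integer eigenvalues to within that precision.)
Verification: the trace of A = -5 equals the sum of eigenvalues -5, and det(A) ≈ 0.0001 matches the eigenvalue product 0.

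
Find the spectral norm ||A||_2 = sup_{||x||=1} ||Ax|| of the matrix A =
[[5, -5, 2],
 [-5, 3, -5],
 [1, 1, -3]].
||A||_2 ≈ 10.414 (= sqrt(largest eigenvalue of A^T A))

||A||_2 = sigma_max(A) = sqrt(lambda_max(A^T A)). Form the symmetric matrix M = A^T A =
[[51, -39, 32],
 [-39, 35, -28],
 [32, -28, 38]].
Its characteristic polynomial (trace, sum of principal 2x2 minors, determinant of M give the coefficients) is
  p(λ) = det(λ I - M) = λ^3 - 124λ^2 + 1724λ - 4096.
No integer candidate from the rational root theorem (±divisors of 4096) is a root, so the roots are irrational. The cubic discriminant is Δ = 9274216960 > 0, so there are three distinct real roots. p(3) = -13 and p(4) = 880 have opposite signs, so a root lies in (3, 4); Newton's method refines it to λ ≈ 3.0129. p(12) = 464 and p(13) = -443 have opposite signs, so a root lies in (12, 13); Newton's method refines it to λ ≈ 12.5353. p(108) = -4528 and p(109) = 5605 have opposite signs, so a root lies in (108, 109); Newton's method refines it to λ ≈ 108.4518. Check (Vieta): the three roots sum to 124, matching tr M = 124.
So the eigenvalues of A^T A are ≈ 3.0129, 12.5353, 108.4518 (all ≥ 0, as they must be for A^T A). The largest is λ_max ≈ 108.4518, hence ||A||_2 = sqrt(λ_max) ≈ 10.414.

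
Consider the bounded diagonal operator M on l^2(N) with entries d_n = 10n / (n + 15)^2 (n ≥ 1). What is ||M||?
||M|| = 1/6 (attained at n = 15)

For M diagonal, ||M|| = sup_n |d_n|. Treat f(x) = 10x / (x + 15)^2 for real x > 0. By the quotient rule, f'(x) = 10(15 - x)/(x + 15)^3, which is positive for x < 15 and negative for x > 15. So f has a unique maximum at x = 15, and since 15 is a positive integer, the supremum over n ≥ 1 is attained at n = 15: d_15 = 10·15/(15 + 15)^2 = 10·15/900 = 1/6. Hence ||M|| = 1/6.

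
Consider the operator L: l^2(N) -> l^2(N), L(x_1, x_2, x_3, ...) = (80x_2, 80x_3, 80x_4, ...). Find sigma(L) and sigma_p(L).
sigma(L) = closed disk {z in C : |z| ≤ 80}; sigma_p(L) = open disk {z in C : |z| < 80}

Note L = 80·V where V is the unit left shift (V x)_k = x_{k+1}; so sigma(L) = 80·sigma(V) and ||L|| = 80||V||. ||L x||^2 = 6400sum_{k≥2} |x_k|^2 ≤ 6400||x||^2, with equality on {x : x_1 = 0}, so ||L|| = 80. For any lambda with |lambda| < 80, set r = lambda/80 (|r| < 1); the vector x = (1, r, r^2, ...) is in l^2 and satisfies L x = 80(r, r^2, ...) = lambda x, so lambda is an eigenvalue. On the boundary |lambda| = 80 the geometric series diverges, so no l^2 eigenvector exists, but these lambda lie in the approximate point spectrum. Hence sigma(L) is the closed disk of radius 80 and sigma_p(L) is the open disk.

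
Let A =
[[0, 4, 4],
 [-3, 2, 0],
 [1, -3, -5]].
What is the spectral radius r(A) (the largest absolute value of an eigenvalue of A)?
r(A) ≈ 4.8033

The eigenvalues of A are the roots of its characteristic polynomial. With M = A (coefficients from the trace, the sum of principal 2x2 minors, and det A):
  p(λ) = det(λ I - M) = λ^3 + 3λ^2 - 2λ + 32.
No integer candidate from the rational root theorem (±divisors of 32) is a root, so the roots are irrational. The cubic discriminant is Δ = -34492 < 0, so there is one real root and a complex-conjugate pair. p(-5) = -8 and p(-4) = 24 have opposite signs, so a root lies in (-5, -4); Newton's method refines it to λ ≈ -4.8033. Dividing out (λ - (-4.8033)) leaves approximately λ^2 - 1.8033λ + 6.662. For λ^2 - 1.8033λ + 6.662 the discriminant is -23.3961. It is negative, so the remaining roots are the complex-conjugate pair λ ≈ 0.9017 ± 2.4185i. Their product equals the constant term, so |λ|^2 ≈ 6.662 and |λ| ≈ 2.5811.
Thus the eigenvalues (to 4 decimals) are -4.8033 (modulus 4.8033); 0.9017 ± 2.4185i (modulus 2.5811). The spectral radius is the largest modulus: r(A) ≈ 4.8033. (Cross-check: r(A) ≤ ||A||_2 ≈ 8.2559; equality holds whenever A is normal, though it can also hold for some non-normal A.)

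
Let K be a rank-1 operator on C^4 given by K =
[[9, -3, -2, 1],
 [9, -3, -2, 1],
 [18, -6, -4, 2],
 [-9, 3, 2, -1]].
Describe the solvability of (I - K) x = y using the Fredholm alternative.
(I - K) is singular (det(I - K) = 0, i.e. 1 ∈ sigma(K)). (I - K) x = y is solvable iff y ⊥ ker((I - K)^*) = span{(9, -3, -2, 1)}, i.e. iff 9y_1 - 3y_2 - 2y_3 + y_4 = 0. When solvable, the solutions are x = y + c·(1, 1, 2, -1), c arbitrary (ker(I - K) = span{(1, 1, 2, -1)}, dimension 1).

K has rank 1, so it is an outer product K = u v^T: every row of K is a multiple of one row vector. Reading off the entries, u = (1, 1, 2, -1) and v = (9, -3, -2, 1) (row i of K equals u_i·v^T). A rank-one matrix u v^T satisfies K u = u (v·u) and kills the (3)-dimensional subspace v^⊥, so its characteristic polynomial is lambda^3 (lambda - v·u) with v·u = tr K = 1. Hence the eigenvalues of I - K are 1 (multiplicity 3) and 1 - (1) = 0, so det(I - K) = 0. (Direct check: I - K =
[[-8, 3, 2, -1],
 [-9, 4, 2, -1],
 [-18, 6, 5, -2],
 [9, -3, -2, 2]]
has determinant 0.) So 1 is an eigenvalue of K and (I - K) is not invertible. The finite-dimensional Fredholm alternative says: either (I - K) is invertible, or ker(I - K) ≠ {0} and then range(I - K) = ker((I - K)^*)^⊥, with dim ker(I - K) = dim ker((I - K)^*). We are in the second case, so we need both kernels. Kernel of I - K: (I - K) u = u - u (v·u) = u - u = 0, so ker(I - K) = span{u} = span{(1, 1, 2, -1)} (it is exactly 1-dimensional because rank(I - K) = 3). Kernel of the adjoint: K is real, so (I - K)^* = I - K^T = I - v u^T, and (I - v u^T) v = v - v (u·v) = 0; hence ker((I - K)^*) = span{v} = span{(9, -3, -2, 1)}. Therefore (I - K) x = y is solvable iff <y, v> = 0, i.e. iff 9y_1 - 3y_2 - 2y_3 + y_4 = 0. When this holds, K y = u (v·y) = 0, so (I - K) y = y and x = y is a particular solution; the full solution set is the line x = y + c·u = y + c·(1, 1, 2, -1), c ∈ C.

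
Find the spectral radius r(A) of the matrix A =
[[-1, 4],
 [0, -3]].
r(A) = 3

The eigenvalues of A are the roots of its characteristic polynomial. With M = A (coefficients from the trace and determinant):
  p(λ) = det(λ I - M) = λ^2 + 4λ + 3.
For λ^2 + 4λ + 3 the discriminant is 4. It is a perfect square (2^2), so the roots are rational: λ = (-4 ± 2)/2 = -1, -3.
Thus the eigenvalues (to 4 decimals) are -1 (modulus 1); -3 (modulus 3). The spectral radius is the largest modulus: r(A) = 3. (Cross-check: r(A) ≤ ||A||_2 ≈ 5.0645; equality holds whenever A is normal, though it can also hold for some non-normal A.)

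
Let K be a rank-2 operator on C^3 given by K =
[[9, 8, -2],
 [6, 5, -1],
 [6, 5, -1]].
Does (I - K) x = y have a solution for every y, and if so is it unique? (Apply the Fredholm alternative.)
(I - K) is invertible (det(I - K) = -12 ≠ 0), so for every y in C^3 the equation (I - K) x = y has a unique solution.

K has rank 2 and factors as K = U V^T = u1 v1^T + u2 v2^T with u1 = (3, 2, 2), v1 = (3, 3, -1), u2 = (-1, -1, -1), v2 = (0, 1, -1) (multiplying out reproduces the displayed K). The nonzero eigenvalues of U V^T coincide with those of the 2 x 2 matrix G = V^T U = [[v1·u1, v1·u2], [v2·u1, v2·u2]] = [[13, -5], [0, 0]], and by the Sylvester determinant identity det(I_3 - U V^T) = det(I_2 - V^T U) = det([[-12, 5], [0, 1]]) = (-12)(1) - (5)(0) = -12. (Direct check: I - K =
[[-8, -8, 2],
 [-6, -4, 1],
 [-6, -5, 2]]
has determinant -12.) The finite-dimensional Fredholm alternative says: either (I - K) is invertible, or ker(I - K) ≠ {0} and then range(I - K) = ker((I - K)^*)^⊥, with dim ker(I - K) = dim ker((I - K)^*). Since det(I - K) ≠ 0, 1 is not an eigenvalue of K and ker(I - K) = {0}, so we are in the first case: for every y there is a unique x = (I - K)^(-1) y. (Explicitly, by the Woodbury identity, (I - U V^T)^(-1) = I + U (I_2 - G)^(-1) V^T.)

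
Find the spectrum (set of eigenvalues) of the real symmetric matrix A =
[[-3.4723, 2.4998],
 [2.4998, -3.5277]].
sigma(A) ≈ {-6, -1}

A is real symmetric, so its spectrum consists of real eigenvalues. Expanding the characteristic polynomial of the displayed matrix gives
  det(λ I - A) = p(λ) = λ^2 + (7)λ + (6).
Solving p(λ) = 0 yields eigenvalues ≈ -6, -1. (A is shown rounded to 4 decimals, so these recover the underlying integer eigenvalues to within that precision.)
Verification: the trace of A = -7 equals the sum of eigenvalues -7, and det(A) ≈ 6.0002 matches the eigenvalue product 6.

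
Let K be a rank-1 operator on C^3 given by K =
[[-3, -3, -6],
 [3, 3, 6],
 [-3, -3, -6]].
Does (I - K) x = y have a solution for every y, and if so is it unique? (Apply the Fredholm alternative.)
(I - K) is invertible (det(I - K) = 7 ≠ 0), so for every y in C^3 the equation (I - K) x = y has a unique solution.

K has rank 1, so it is an outer product K = u v^T: every row of K is a multiple of one row vector. Reading off the entries, u = (3, -3, 3) and v = (-1, -1, -2) (row i of K equals u_i·v^T). A rank-one matrix u v^T satisfies K u = u (v·u) and kills the (2)-dimensional subspace v^⊥, so its characteristic polynomial is lambda^2 (lambda - v·u) with v·u = tr K = -6. Hence the eigenvalues of I - K are 1 (multiplicity 2) and 1 - (-6) = 7, so det(I - K) = 7. (Direct check: I - K =
[[4, 3, 6],
 [-3, -2, -6],
 [3, 3, 7]]
has determinant 7.) The finite-dimensional Fredholm alternative says: either (I - K) is invertible, or ker(I - K) ≠ {0} and then range(I - K) = ker((I - K)^*)^⊥, with dim ker(I - K) = dim ker((I - K)^*). Since det(I - K) ≠ 0, 1 is not an eigenvalue of K and ker(I - K) = {0}, so we are in the first case: for every y there is a unique x = (I - K)^(-1) y. Explicitly, by the Sherman–Morrison formula, (I - u v^T)^(-1) = I + u v^T/(1 - v·u), i.e. (I - K)^(-1) = I + K/(7).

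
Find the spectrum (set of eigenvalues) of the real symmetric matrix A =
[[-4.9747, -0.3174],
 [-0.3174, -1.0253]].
sigma(A) ≈ {-5, -1}

A is real symmetric, so its spectrum consists of real eigenvalues. Expanding the characteristic polynomial of the displayed matrix gives
  det(λ I - A) = p(λ) = λ^2 + (6)λ + (5).
Solving p(λ) = 0 yields eigenvalues ≈ -5, -1. (A is shown rounded to 4 decimals, so these recover the underlying integer eigenvalues to within that precision.)
Verification: the trace of A = -6 equals the sum of eigenvalues -6, and det(A) ≈ 4.9998 matches the eigenvalue product 5.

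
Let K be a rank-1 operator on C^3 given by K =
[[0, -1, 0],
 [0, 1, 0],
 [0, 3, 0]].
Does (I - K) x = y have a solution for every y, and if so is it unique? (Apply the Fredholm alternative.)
(I - K) is singular (det(I - K) = 0, i.e. 1 ∈ sigma(K)). (I - K) x = y is solvable iff y ⊥ ker((I - K)^*) = span{(0, -1, 0)}, i.e. iff -y_2 = 0. When solvable, the solutions are x = y + c·(1, -1, -3), c arbitrary (ker(I - K) = span{(1, -1, -3)}, dimension 1).

K has rank 1, so it is an outer product K = u v^T: every row of K is a multiple of one row vector. Reading off the entries, u = (1, -1, -3) and v = (0, -1, 0) (row i of K equals u_i·v^T). A rank-one matrix u v^T satisfies K u = u (v·u) and kills the (2)-dimensional subspace v^⊥, so its characteristic polynomial is lambda^2 (lambda - v·u) with v·u = tr K = 1. Hence the eigenvalues of I - K are 1 (multiplicity 2) and 1 - (1) = 0, so det(I - K) = 0. (Direct check: I - K =
[[1, 1, 0],
 [0, 0, 0],
 [0, -3, 1]]
has determinant 0.) So 1 is an eigenvalue of K and (I - K) is not invertible. The finite-dimensional Fredholm alternative says: either (I - K) is invertible, or ker(I - K) ≠ {0} and then range(I - K) = ker((I - K)^*)^⊥, with dim ker(I - K) = dim ker((I - K)^*). We are in the second case, so we need both kernels. Kernel of I - K: (I - K) u = u - u (v·u) = u - u = 0, so ker(I - K) = span{u} = span{(1, -1, -3)} (it is exactly 1-dimensional because rank(I - K) = 2). Kernel of the adjoint: K is real, so (I - K)^* = I - K^T = I - v u^T, and (I - v u^T) v = v - v (u·v) = 0; hence ker((I - K)^*) = span{v} = span{(0, -1, 0)}. Therefore (I - K) x = y is solvable iff <y, v> = 0, i.e. iff -y_2 = 0. When this holds, K y = u (v·y) = 0, so (I - K) y = y and x = y is a particular solution; the full solution set is the line x = y + c·u = y + c·(1, -1, -3), c ∈ C.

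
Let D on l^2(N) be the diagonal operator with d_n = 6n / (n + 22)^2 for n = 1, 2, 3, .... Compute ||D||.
||D|| = 3/44 (attained at n = 22)

For D diagonal, ||D|| = sup_n |d_n|. Treat f(x) = 6x / (x + 22)^2 for real x > 0. By the quotient rule, f'(x) = 6(22 - x)/(x + 22)^3, which is positive for x < 22 and negative for x > 22. So f has a unique maximum at x = 22, and since 22 is a positive integer, the supremum over n ≥ 1 is attained at n = 22: d_22 = 6·22/(22 + 22)^2 = 6·22/1936 = 3/44. Hence ||D|| = 3/44.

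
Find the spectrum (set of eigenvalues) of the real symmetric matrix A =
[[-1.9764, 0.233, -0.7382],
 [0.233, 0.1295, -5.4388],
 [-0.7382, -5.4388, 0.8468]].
sigma(A) ≈ {-5, -2, 6}

A is real symmetric, so its spectrum consists of real eigenvalues. Expanding the characteristic polynomial of the displayed matrix gives
  det(λ I - A) = p(λ) = λ^3 + (1)λ^2 + (-32)λ + (-60).
Solving p(λ) = 0 yields eigenvalues ≈ -5, -2, 6. (A is shown rounded to 4 decimals, so these recover the underlying integer eigenvalues to within that precision.)
Verification: the trace of A = -1 equals the sum of eigenvalues -1, and det(A) ≈ 60.0007 matches the eigenvalue product 60.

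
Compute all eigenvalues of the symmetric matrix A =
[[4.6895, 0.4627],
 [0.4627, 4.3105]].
sigma(A) ≈ {4, 5}

A is real symmetric, so its spectrum consists of real eigenvalues. Expanding the characteristic polynomial of the displayed matrix gives
  det(λ I - A) = p(λ) = λ^2 + (-9)λ + (20).
Solving p(λ) = 0 yields eigenvalues ≈ 4, 5. (A is shown rounded to 4 decimals, so these recover the underlying integer eigenvalues to within that precision.)
Verification: the trace of A = 9 equals the sum of eigenvalues 9, and det(A) ≈ 20.0000 matches the eigenvalue product 20.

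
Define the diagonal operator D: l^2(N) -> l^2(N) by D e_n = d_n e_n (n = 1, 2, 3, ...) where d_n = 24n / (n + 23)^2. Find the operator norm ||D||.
||D|| = 6/23 (attained at n = 23)

For D diagonal, ||D|| = sup_n |d_n|. Treat f(x) = 24x / (x + 23)^2 for real x > 0. By the quotient rule, f'(x) = 24(23 - x)/(x + 23)^3, which is positive for x < 23 and negative for x > 23. So f has a unique maximum at x = 23, and since 23 is a positive integer, the supremum over n ≥ 1 is attained at n = 23: d_23 = 24·23/(23 + 23)^2 = 24·23/2116 = 6/23. Hence ||D|| = 6/23.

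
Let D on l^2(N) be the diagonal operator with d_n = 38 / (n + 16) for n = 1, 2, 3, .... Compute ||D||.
||D|| = 38/17 (attained at n = 1)

For D diagonal, ||D|| = sup_n |d_n| = sup_n 38/(n + 16). This is positive and strictly decreasing in n, so the supremum is attained at n = 1: d_1 = 38/(1 + 16) = 38/17. Hence ||D|| = 38/17.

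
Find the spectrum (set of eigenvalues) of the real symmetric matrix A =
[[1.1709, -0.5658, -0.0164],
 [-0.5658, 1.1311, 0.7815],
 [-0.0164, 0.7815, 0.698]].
sigma(A) ≈ {0, 1, 2}

A is real symmetric, so its spectrum consists of real eigenvalues. Expanding the characteristic polynomial of the displayed matrix gives
  det(λ I - A) = p(λ) = λ^3 + (-3)λ^2 + (2)λ + (0).
Solving p(λ) = 0 yields eigenvalues ≈ 0, 1, 2. (A is shown rounded to 4 decimals, so these recover the underlying integer eigenvalues to within that precision.)
Verification: the trace of A = 3 equals the sum of eigenvalues 3, and det(A) ≈ 0.0001 matches the eigenvalue product 0.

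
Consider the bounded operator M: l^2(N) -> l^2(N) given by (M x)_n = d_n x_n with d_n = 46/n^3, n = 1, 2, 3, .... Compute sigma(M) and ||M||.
sigma(M) = {46/n^3 : n ≥ 1} ∪ {0}; ||M|| = 46

A bounded diagonal operator on l^2 with diagonal entries d_n has spectrum equal to the closure of {d_n : n ≥ 1}: every d_n is an eigenvalue (with eigenvector e_n), so {d_n} ⊂ sigma(M); the spectrum is closed, so its closure is too; and for lambda not in the closure, (M - lambda I) has bounded inverse (the diagonal entries 1/(d_n - lambda) are bounded). For our sequence d_n = 46/n^3, n = 1, 2, 3, ...:
  - {d_n} = {46/n^3 : n ≥ 1}; the only limit point is 0
  - closure = {46/n^3 : n ≥ 1} ∪ {0}
For the norm: a diagonal operator has ||M|| = sup_n |d_n|. Here d_n = 46/n^3 is positive and decreasing, so sup_n |d_n| = d_1 = 46. So ||M|| = 46.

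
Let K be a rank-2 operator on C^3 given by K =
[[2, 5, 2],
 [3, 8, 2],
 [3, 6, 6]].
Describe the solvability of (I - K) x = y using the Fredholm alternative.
(I - K) is invertible (det(I - K) = 28 ≠ 0), so for every y in C^3 the equation (I - K) x = y has a unique solution.

K has rank 2 and factors as K = U V^T = u1 v1^T + u2 v2^T with u1 = (1, 2, 0), v1 = (0, 1, -2), u2 = (-2, -3, -3), v2 = (-1, -2, -2) (multiplying out reproduces the displayed K). The nonzero eigenvalues of U V^T coincide with those of the 2 x 2 matrix G = V^T U = [[v1·u1, v1·u2], [v2·u1, v2·u2]] = [[2, 3], [-5, 14]], and by the Sylvester determinant identity det(I_3 - U V^T) = det(I_2 - V^T U) = det([[-1, -3], [5, -13]]) = (-1)(-13) - (-3)(5) = 28. (Direct check: I - K =
[[-1, -5, -2],
 [-3, -7, -2],
 [-3, -6, -5]]
has determinant 28.) The finite-dimensional Fredholm alternative says: either (I - K) is invertible, or ker(I - K) ≠ {0} and then range(I - K) = ker((I - K)^*)^⊥, with dim ker(I - K) = dim ker((I - K)^*). Since det(I - K) ≠ 0, 1 is not an eigenvalue of K and ker(I - K) = {0}, so we are in the first case: for every y there is a unique x = (I - K)^(-1) y. (Explicitly, by the Woodbury identity, (I - U V^T)^(-1) = I + U (I_2 - G)^(-1) V^T.)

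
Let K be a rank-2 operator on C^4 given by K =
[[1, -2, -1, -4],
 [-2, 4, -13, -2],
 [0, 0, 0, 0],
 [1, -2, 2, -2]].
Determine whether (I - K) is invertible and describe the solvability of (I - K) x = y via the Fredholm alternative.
(I - K) is invertible (det(I - K) = -12 ≠ 0), so for every y in C^4 the equation (I - K) x = y has a unique solution.

K has rank 2 and factors as K = U V^T = u1 v1^T + u2 v2^T with u1 = (1, 3, 0, 0), v1 = (0, 0, -3, -2), u2 = (-1, 2, 0, -1), v2 = (-1, 2, -2, 2) (multiplying out reproduces the displayed K). The nonzero eigenvalues of U V^T coincide with those of the 2 x 2 matrix G = V^T U = [[v1·u1, v1·u2], [v2·u1, v2·u2]] = [[0, 2], [5, 3]], and by the Sylvester determinant identity det(I_4 - U V^T) = det(I_2 - V^T U) = det([[1, -2], [-5, -2]]) = (1)(-2) - (-2)(-5) = -12. (Direct check: I - K =
[[0, 2, 1, 4],
 [2, -3, 13, 2],
 [0, 0, 1, 0],
 [-1, 2, -2, 3]]
has determinant -12.) The finite-dimensional Fredholm alternative says: either (I - K) is invertible, or ker(I - K) ≠ {0} and then range(I - K) = ker((I - K)^*)^⊥, with dim ker(I - K) = dim ker((I - K)^*). Since det(I - K) ≠ 0, 1 is not an eigenvalue of K and ker(I - K) = {0}, so we are in the first case: for every y there is a unique x = (I - K)^(-1) y. (Explicitly, by the Woodbury identity, (I - U V^T)^(-1) = I + U (I_2 - G)^(-1) V^T.)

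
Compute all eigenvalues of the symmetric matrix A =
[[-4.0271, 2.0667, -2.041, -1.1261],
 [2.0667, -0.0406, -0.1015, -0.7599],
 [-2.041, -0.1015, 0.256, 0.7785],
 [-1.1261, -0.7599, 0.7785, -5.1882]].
sigma(A) ≈ {-6, -5, 0, 2}

A is real symmetric, so its spectrum consists of real eigenvalues. Expanding the characteristic polynomial of the displayed matrix gives
  det(λ I - A) = p(λ) = λ^4 + (9)λ^3 + (8)λ^2 + (-60.001)λ + (0).
Solving p(λ) = 0 yields eigenvalues ≈ -6, -5, 0, 2. (A is shown rounded to 4 decimals, so these recover the underlying integer eigenvalues to within that precision.)
Verification: the trace of A = -9 equals the sum of eigenvalues -9, and det(A) ≈ 0.0006 matches the eigenvalue product 0.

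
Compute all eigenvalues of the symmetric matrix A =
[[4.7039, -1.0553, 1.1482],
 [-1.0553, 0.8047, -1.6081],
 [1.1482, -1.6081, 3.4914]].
sigma(A) ≈ {0, 3, 6}

A is real symmetric, so its spectrum consists of real eigenvalues. Expanding the characteristic polynomial of the displayed matrix gives
  det(λ I - A) = p(λ) = λ^3 + (-9)λ^2 + (18)λ + (0).
Solving p(λ) = 0 yields eigenvalues ≈ 0, 3, 6. (A is shown rounded to 4 decimals, so these recover the underlying integer eigenvalues to within that precision.)
Verification: the trace of A = 9 equals the sum of eigenvalues 9, and det(A) ≈ -0.0005 matches the eigenvalue product 0.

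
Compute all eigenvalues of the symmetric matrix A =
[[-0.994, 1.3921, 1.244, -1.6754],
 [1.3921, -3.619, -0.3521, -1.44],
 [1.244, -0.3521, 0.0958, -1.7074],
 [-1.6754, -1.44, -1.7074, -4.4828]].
sigma(A) ≈ {-6, -4, -1, 2}

A is real symmetric, so its spectrum consists of real eigenvalues. Expanding the characteristic polynomial of the displayed matrix gives
  det(λ I - A) = p(λ) = λ^4 + (9)λ^3 + (12)λ^2 + (-44.0015)λ + (-48.0043).
Solving p(λ) = 0 yields eigenvalues ≈ -6, -4, -1, 2. (A is shown rounded to 4 decimals, so these recover the underlying integer eigenvalues to within that precision.)
Verification: the trace of A = -9 equals the sum of eigenvalues -9, and det(A) ≈ -48.0043 matches the eigenvalue product -48.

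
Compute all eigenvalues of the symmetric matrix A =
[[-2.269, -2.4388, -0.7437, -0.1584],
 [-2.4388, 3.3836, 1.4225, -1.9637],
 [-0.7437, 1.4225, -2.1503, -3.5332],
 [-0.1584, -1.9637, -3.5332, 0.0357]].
sigma(A) ≈ {-5, -3, 1, 6}

A is real symmetric, so its spectrum consists of real eigenvalues. Expanding the characteristic polynomial of the displayed matrix gives
  det(λ I - A) = p(λ) = λ^4 + (1)λ^3 + (-35)λ^2 + (-57)λ + (90).
Solving p(λ) = 0 yields eigenvalues ≈ -5, -3, 1, 6. (A is shown rounded to 4 decimals, so these recover the underlying integer eigenvalues to within that precision.)
Verification: the trace of A = -1 equals the sum of eigenvalues -1, and det(A) ≈ 89.9999 matches the eigenvalue product 90.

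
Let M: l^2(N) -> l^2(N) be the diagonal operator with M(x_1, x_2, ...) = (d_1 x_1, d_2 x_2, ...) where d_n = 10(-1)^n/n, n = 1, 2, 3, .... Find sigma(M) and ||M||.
sigma(M) = {10(-1)^n/n : n ≥ 1} ∪ {0}; ||M|| = 10

A bounded diagonal operator on l^2 with diagonal entries d_n has spectrum equal to the closure of {d_n : n ≥ 1}: every d_n is an eigenvalue (with eigenvector e_n), so {d_n} ⊂ sigma(M); the spectrum is closed, so its closure is too; and for lambda not in the closure, (M - lambda I) has bounded inverse (the diagonal entries 1/(d_n - lambda) are bounded). For our sequence d_n = 10(-1)^n/n, n = 1, 2, 3, ...:
  - {d_n} = {10(-1)^n/n : n ≥ 1}; the only limit point is 0
  - closure = {10(-1)^n/n : n ≥ 1} ∪ {0}
For the norm: a diagonal operator has ||M|| = sup_n |d_n|. Here |d_n| = 10/n is decreasing, so sup_n |d_n| = |d_1| = 10. So ||M|| = 10.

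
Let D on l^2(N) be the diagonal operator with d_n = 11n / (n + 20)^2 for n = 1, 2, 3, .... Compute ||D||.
||D|| = 11/80 (attained at n = 20)

For D diagonal, ||D|| = sup_n |d_n|. Treat f(x) = 11x / (x + 20)^2 for real x > 0. By the quotient rule, f'(x) = 11(20 - x)/(x + 20)^3, which is positive for x < 20 and negative for x > 20. So f has a unique maximum at x = 20, and since 20 is a positive integer, the supremum over n ≥ 1 is attained at n = 20: d_20 = 11·20/(20 + 20)^2 = 11·20/1600 = 11/80. Hence ||D|| = 11/80.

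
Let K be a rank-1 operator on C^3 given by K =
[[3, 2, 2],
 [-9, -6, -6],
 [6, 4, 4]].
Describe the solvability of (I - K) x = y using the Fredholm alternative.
(I - K) is singular (det(I - K) = 0, i.e. 1 ∈ sigma(K)). (I - K) x = y is solvable iff y ⊥ ker((I - K)^*) = span{(3, 2, 2)}, i.e. iff 3y_1 + 2y_2 + 2y_3 = 0. When solvable, the solutions are x = y + c·(1, -3, 2), c arbitrary (ker(I - K) = span{(1, -3, 2)}, dimension 1).

K has rank 1, so it is an outer product K = u v^T: every row of K is a multiple of one row vector. Reading off the entries, u = (1, -3, 2) and v = (3, 2, 2) (row i of K equals u_i·v^T). A rank-one matrix u v^T satisfies K u = u (v·u) and kills the (2)-dimensional subspace v^⊥, so its characteristic polynomial is lambda^2 (lambda - v·u) with v·u = tr K = 1. Hence the eigenvalues of I - K are 1 (multiplicity 2) and 1 - (1) = 0, so det(I - K) = 0. (Direct check: I - K =
[[-2, -2, -2],
 [9, 7, 6],
 [-6, -4, -3]]
has determinant 0.) So 1 is an eigenvalue of K and (I - K) is not invertible. The finite-dimensional Fredholm alternative says: either (I - K) is invertible, or ker(I - K) ≠ {0} and then range(I - K) = ker((I - K)^*)^⊥, with dim ker(I - K) = dim ker((I - K)^*). We are in the second case, so we need both kernels. Kernel of I - K: (I - K) u = u - u (v·u) = u - u = 0, so ker(I - K) = span{u} = span{(1, -3, 2)} (it is exactly 1-dimensional because rank(I - K) = 2). Kernel of the adjoint: K is real, so (I - K)^* = I - K^T = I - v u^T, and (I - v u^T) v = v - v (u·v) = 0; hence ker((I - K)^*) = span{v} = span{(3, 2, 2)}. Therefore (I - K) x = y is solvable iff <y, v> = 0, i.e. iff 3y_1 + 2y_2 + 2y_3 = 0. When this holds, K y = u (v·y) = 0, so (I - K) y = y and x = y is a particular solution; the full solution set is the line x = y + c·u = y + c·(1, -3, 2), c ∈ C.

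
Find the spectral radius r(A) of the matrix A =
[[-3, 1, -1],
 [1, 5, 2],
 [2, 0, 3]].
r(A) ≈ 5.2988

The eigenvalues of A are the roots of its characteristic polynomial. With M = A (coefficients from the trace, the sum of principal 2x2 minors, and det A):
  p(λ) = det(λ I - M) = λ^3 - 5λ^2 - 8λ + 34.
No integer candidate from the rational root theorem (±divisors of 34) is a root, so the roots are irrational. The cubic discriminant is Δ = 13916 > 0, so there are three distinct real roots. p(-3) = -14 and p(-2) = 22 have opposite signs, so a root lies in (-3, -2); Newton's method refines it to λ ≈ -2.6869. p(2) = 6 and p(3) = -8 have opposite signs, so a root lies in (2, 3); Newton's method refines it to λ ≈ 2.3881. p(5) = -6 and p(6) = 22 have opposite signs, so a root lies in (5, 6); Newton's method refines it to λ ≈ 5.2988. Check (Vieta): the three roots sum to 5, matching tr M = 5.
Thus the eigenvalues (to 4 decimals) are -2.6869 (modulus 2.6869); 2.3881 (modulus 2.3881); 5.2988 (modulus 5.2988). The spectral radius is the largest modulus: r(A) ≈ 5.2988. (Cross-check: r(A) ≤ ||A||_2 ≈ 5.8076; equality holds whenever A is normal, though it can also hold for some non-normal A.)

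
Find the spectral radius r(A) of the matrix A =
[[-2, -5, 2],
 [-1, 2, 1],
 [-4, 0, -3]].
r(A) ≈ 4.3996

The eigenvalues of A are the roots of its characteristic polynomial. With M = A (coefficients from the trace, the sum of principal 2x2 minors, and det A):
  p(λ) = det(λ I - M) = λ^3 + 3λ^2 - λ - 63.
No integer candidate from the rational root theorem (±divisors of 63) is a root, so the roots are irrational. The cubic discriminant is Δ = -96944 < 0, so there is one real root and a complex-conjugate pair. p(3) = -12 and p(4) = 45 have opposite signs, so a root lies in (3, 4); Newton's method refines it to λ ≈ 3.2547. Dividing out (λ - (3.2547)) leaves approximately λ^2 + 6.2547λ + 19.3568. For λ^2 + 6.2547λ + 19.3568 the discriminant is -38.3065. It is negative, so the remaining roots are the complex-conjugate pair λ ≈ -3.1273 ± 3.0946i. Their product equals the constant term, so |λ|^2 ≈ 19.3568 and |λ| ≈ 4.3996.
Thus the eigenvalues (to 4 decimals) are 3.2547 (modulus 3.2547); -3.1273 ± 3.0946i (modulus 4.3996). The spectral radius is the largest modulus: r(A) ≈ 4.3996. (Cross-check: r(A) ≤ ||A||_2 ≈ 5.8817; equality holds whenever A is normal, though it can also hold for some non-normal A.)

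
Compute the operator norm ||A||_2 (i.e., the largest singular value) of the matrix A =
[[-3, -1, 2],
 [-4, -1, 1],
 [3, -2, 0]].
||A||_2 ≈ 6.1011 (= sqrt(largest eigenvalue of A^T A))

||A||_2 = sigma_max(A) = sqrt(lambda_max(A^T A)). Form the symmetric matrix M = A^T A =
[[34, 1, -10],
 [1, 6, -3],
 [-10, -3, 5]].
Its characteristic polynomial (trace, sum of principal 2x2 minors, determinant of M give the coefficients) is
  p(λ) = det(λ I - M) = λ^3 - 45λ^2 + 294λ - 169.
No integer candidate from the rational root theorem (±divisors of 169) is a root, so the roots are irrational. The cubic discriminant is Δ = 51258177 > 0, so there are three distinct real roots. p(0) = -169 and p(1) = 81 have opposite signs, so a root lies in (0, 1); Newton's method refines it to λ ≈ 0.6358. p(7) = 27 and p(8) = -185 have opposite signs, so a root lies in (7, 8); Newton's method refines it to λ ≈ 7.1404. p(37) = -243 and p(38) = 895 have opposite signs, so a root lies in (37, 38); Newton's method refines it to λ ≈ 37.2238. Check (Vieta): the three roots sum to 45, matching tr M = 45.
So the eigenvalues of A^T A are ≈ 0.6358, 7.1404, 37.2238 (all ≥ 0, as they must be for A^T A). The largest is λ_max ≈ 37.2238, hence ||A||_2 = sqrt(λ_max) ≈ 6.1011.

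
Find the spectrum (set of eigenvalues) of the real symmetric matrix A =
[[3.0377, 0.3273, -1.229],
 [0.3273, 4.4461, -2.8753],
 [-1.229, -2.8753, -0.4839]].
sigma(A) ≈ {-2, 3, 6}

A is real symmetric, so its spectrum consists of real eigenvalues. Expanding the characteristic polynomial of the displayed matrix gives
  det(λ I - A) = p(λ) = λ^3 + (-7)λ^2 + (0)λ + (36).
Solving p(λ) = 0 yields eigenvalues ≈ -2, 3, 6. (A is shown rounded to 4 decimals, so these recover the underlying integer eigenvalues to within that precision.)
Verification: the trace of A = 7 equals the sum of eigenvalues 7, and det(A) ≈ -35.9998 matches the eigenvalue product -36.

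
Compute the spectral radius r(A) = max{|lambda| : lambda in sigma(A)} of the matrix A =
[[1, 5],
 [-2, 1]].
r(A) = sqrt(11) ≈ 3.3166

The eigenvalues of A are the roots of its characteristic polynomial. With M = A (coefficients from the trace and determinant):
  p(λ) = det(λ I - M) = λ^2 - 2λ + 11.
For λ^2 - 2λ + 11 the discriminant is -40. It is negative, so the roots are the complex-conjugate pair λ = 1 ± (sqrt(40)/2) i ≈ 1 ± 3.1623i. For a conjugate pair the product of the roots equals the constant term, so |λ|^2 = 11 and |λ| = sqrt(11) ≈ 3.3166.
Thus the eigenvalues (to 4 decimals) are 1 ± 3.1623i (modulus 3.3166). The spectral radius is the largest modulus: r(A) = sqrt(11) ≈ 3.3166. (Cross-check: r(A) ≤ ||A||_2 ≈ 5.1401; equality holds whenever A is normal, though it can also hold for some non-normal A.)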